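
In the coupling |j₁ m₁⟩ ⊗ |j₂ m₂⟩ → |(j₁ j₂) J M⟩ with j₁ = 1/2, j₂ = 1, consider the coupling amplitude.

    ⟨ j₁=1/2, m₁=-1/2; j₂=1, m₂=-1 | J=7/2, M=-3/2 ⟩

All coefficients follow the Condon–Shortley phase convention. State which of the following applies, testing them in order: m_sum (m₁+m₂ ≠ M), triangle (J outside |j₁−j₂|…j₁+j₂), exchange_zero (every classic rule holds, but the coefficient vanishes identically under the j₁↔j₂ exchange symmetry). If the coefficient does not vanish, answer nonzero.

m-sum: m₁+m₂ = -1/2+(-1) = -3/2, M = -3/2  ✓
triangle: need |j₁−j₂| ≤ J ≤ j₁+j₂, i.e. J ∈ [1/2, 3/2]; J = 7/2 is outside ✗ ⇒ coefficient is 0

triangle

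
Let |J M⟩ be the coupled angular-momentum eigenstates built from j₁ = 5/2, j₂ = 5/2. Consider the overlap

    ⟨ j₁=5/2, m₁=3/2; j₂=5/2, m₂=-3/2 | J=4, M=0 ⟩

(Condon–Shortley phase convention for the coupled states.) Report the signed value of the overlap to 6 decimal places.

+0.566947  (= +√(9/28))

triangle: 1!×4!×4!/10! = 576/3628800
(j±m)!: 4!×1!×1!×4!×4!×4! = 331776
prefactor² = (2J+1)×Δ×N² = 82944/175
  k=0: +1/(0!×1!×1!×1!×3!×3!) = 1/36
  k=1: −1/(1!×0!×0!×0!×4!×4!) = -1/576
Σ = 5/192  ⇒  CG² = 82944/175×(5/192)² = 9/28
CG = +√(9/28) = +0.566947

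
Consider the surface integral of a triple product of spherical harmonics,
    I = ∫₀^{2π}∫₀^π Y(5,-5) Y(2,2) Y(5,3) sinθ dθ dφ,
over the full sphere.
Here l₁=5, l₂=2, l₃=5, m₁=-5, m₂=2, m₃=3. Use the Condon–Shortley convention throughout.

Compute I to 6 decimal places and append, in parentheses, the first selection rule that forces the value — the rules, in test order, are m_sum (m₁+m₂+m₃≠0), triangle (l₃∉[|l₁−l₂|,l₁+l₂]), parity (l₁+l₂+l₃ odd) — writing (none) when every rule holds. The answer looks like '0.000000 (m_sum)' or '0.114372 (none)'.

0.088588 (none)

Rules hold: Σm=0, L=12 even, 3≤5≤7.
N = 11·5·11 = 605
Δ = 2!·8!·2!/13! = 1/38610
Racah Σ t=0..2: t=0:+1/2880 t=1:−1/576 t=2:+1/2880 = -1/960
⇒ 3j(5 2 5; 0 0 0)² = 10/429, sgn +1
Racah Σ t=2..2: t=2:+1/161280 = 1/161280
⇒ 3j(5 2 5; -5 2 3)² = 1/143, sgn +1
4πI² = N·(3j₀)²·(3jₘ)² = 50/507
I = +1·√(0.0986193/4π) = 0.08858824
No selection rule forces the value: the integral is nonzero (none).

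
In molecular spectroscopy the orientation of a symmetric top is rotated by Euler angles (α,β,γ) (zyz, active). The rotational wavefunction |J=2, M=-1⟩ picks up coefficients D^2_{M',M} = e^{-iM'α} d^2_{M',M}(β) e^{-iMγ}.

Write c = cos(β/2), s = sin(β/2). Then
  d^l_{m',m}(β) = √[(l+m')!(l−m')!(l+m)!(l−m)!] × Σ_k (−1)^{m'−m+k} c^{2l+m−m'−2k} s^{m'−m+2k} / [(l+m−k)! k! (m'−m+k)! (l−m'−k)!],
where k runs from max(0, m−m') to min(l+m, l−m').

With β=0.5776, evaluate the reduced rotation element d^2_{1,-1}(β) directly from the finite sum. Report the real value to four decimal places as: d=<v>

d^2_{1,-1}(β=0.5776) via the finite sum:
c=cos(0.577600/2)=0.958586, s=sin(0.577600/2)=0.284802; N=√[6·1·1·6]=6.000000
Admissible k: 0..1 (factorial args all ≥0)
  k=0: (−1)^2·6.0000/(2)·0.9586^2·0.2848^2 = +0.223599
  k=1: (−1)^3·6.0000/(6)·0.9586^0·0.2848^4 = -0.006579
d^2_{1,-1}(0.5776) = +0.223599 -0.006579 = +0.217020

d=0.2170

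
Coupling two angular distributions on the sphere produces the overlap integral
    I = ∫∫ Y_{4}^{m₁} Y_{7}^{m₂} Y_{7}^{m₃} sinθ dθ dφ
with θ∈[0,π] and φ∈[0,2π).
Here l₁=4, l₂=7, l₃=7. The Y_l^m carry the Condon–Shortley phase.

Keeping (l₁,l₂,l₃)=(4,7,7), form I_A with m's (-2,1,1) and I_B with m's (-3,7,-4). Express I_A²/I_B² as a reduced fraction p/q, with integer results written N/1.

l's match ⇒ only the (l;m) 3-j factors differ between A and B.
A: triangle coeff Δ(4,7,7) = 1/58198140; Σ_t [2,4]: t=2:+1/1658880 t=3:−1/518400 t=4:+1/1658880 = -1/1382400; (3j)²=504/46189 [(4 7 7; -2 1 1)], sign=-1
B: triangle coeff Δ(4,7,7) = 1/58198140; Σ_t [4,4]: t=4:+1/522547200 = 1/522547200; (3j)²=77/11628 [(4 7 7; -3 7 -4)], sign=-1
I_A²/I_B² = (504/46189)/(77/11628) = 2592/1573

2592/1573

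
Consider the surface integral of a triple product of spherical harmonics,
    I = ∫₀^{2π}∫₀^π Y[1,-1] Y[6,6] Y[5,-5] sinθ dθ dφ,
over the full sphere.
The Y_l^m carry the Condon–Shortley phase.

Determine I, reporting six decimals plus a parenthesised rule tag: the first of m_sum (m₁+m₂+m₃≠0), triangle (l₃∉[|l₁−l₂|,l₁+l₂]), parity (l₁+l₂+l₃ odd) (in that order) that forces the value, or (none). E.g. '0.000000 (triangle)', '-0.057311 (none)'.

Checks pass: Σm=0; 12 even; l₃=5∈[5,7].
(2·1+1)(2·6+1)(2·5+1) = 429
Δ: 2! 0! 10! / 13! → 1/858
sum: t=1:−1/14400 = -1/14400
3j²(1 6 5; 0 0 0) = Δ·Π!·Σ² = 6/143  (sign +1)
sum: t=2:+1/7257600 = 1/7257600
3j²(1 6 5; -1 6 -5) = Δ·Π!·Σ² = 1/13  (sign +1)
combine: 4πI² = 429·6/143·1/13 = 18/13
take √, sign +1: I = 0.33194004
No selection rule forces the value: the integral is nonzero (none).

0.331940 (none)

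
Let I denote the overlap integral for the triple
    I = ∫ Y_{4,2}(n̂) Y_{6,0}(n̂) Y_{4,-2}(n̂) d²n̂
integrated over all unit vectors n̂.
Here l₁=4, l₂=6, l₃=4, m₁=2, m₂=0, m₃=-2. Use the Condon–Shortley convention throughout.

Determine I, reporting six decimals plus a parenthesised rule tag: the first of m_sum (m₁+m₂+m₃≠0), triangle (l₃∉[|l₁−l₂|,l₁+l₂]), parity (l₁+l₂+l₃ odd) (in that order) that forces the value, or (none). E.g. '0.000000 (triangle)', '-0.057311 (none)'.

-0.156478 (none)

Rules hold: Σm=0, L=14 even, 2≤4≤10.
N = 9·13·9 = 1053
Δ = 6!·2!·6!/15! = 1/1261260
Racah Σ t=2..4: t=2:+1/4608 t=3:−1/1296 t=4:+1/4608 = -7/20736
⇒ 3j(4 6 4; 0 0 0)² = 20/1287, sgn -1
Racah Σ t=0..2: t=0:+1/1036800 t=1:−1/14400 t=2:+1/4608 = 77/518400
⇒ 3j(4 6 4; 2 0 -2)² = 11/585, sgn +1
4πI² = N·(3j₀)²·(3jₘ)² = 4/13
I = -1·√(0.307692/4π) = -0.15647804
No selection rule forces the value: the integral is nonzero (none).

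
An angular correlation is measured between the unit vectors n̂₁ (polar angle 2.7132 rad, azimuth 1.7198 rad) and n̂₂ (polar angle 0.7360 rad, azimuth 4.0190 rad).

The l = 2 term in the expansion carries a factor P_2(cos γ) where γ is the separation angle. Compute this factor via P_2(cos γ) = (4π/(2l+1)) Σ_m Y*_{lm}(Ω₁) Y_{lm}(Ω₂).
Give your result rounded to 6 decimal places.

Addition theorem: P_2(cos γ) = (4π/5) Σ_m Y*_{lm}(Ω₁) Y_{lm}(Ω₂), m = −2…2:
  m=-2: (-0.063719, -0.019572) × (-0.031855, -0.171148) = (-0.001320, 0.011529)  (running Σ = (-0.001320, 0.011529))
  m=-1: (0.043337, -0.288689) × (-0.245682, 0.295629) = (0.074698, 0.083737)  (running Σ = (0.073378, 0.095266))
  m=0: (0.467507, -0.000000) × (0.204359, 0.000000) = (0.095539, 0.000000)  (running Σ = (0.168917, 0.095266))
  m=1: (-0.043337, -0.288689) × (0.245682, 0.295629) = (0.074698, -0.083737)  (running Σ = (0.243615, 0.011529))
  m=2: (-0.063719, 0.019572) × (-0.031855, 0.171148) = (-0.001320, -0.011529)  (running Σ = (0.242295, 0.000000))
Accumulated sum (0.242295, 0.000000); after 4π/(2l+1) scaling, (0.608953, 0.000000) ⇒ P_2 = 0.608953

0.608953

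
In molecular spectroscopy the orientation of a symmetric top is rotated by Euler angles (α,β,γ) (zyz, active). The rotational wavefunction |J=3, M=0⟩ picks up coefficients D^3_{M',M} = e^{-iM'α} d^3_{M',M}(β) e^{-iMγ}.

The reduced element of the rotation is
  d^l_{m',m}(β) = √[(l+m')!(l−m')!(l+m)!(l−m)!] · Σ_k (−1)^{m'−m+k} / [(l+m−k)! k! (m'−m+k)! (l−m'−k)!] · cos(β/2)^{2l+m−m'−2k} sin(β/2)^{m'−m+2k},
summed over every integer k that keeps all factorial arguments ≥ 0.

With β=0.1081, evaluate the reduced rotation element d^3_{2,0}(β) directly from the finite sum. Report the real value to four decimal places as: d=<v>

d=0.0158

d^3_{2,0}(β=0.1081) via the finite sum:
With c≡cos(β/2)=0.998540 and s≡sin(β/2)=0.054024, N=[120·1·6·6]^{1/2}=65.726707
k∈{0,1} keeps every argument non-negative
  k=0: (−1)^2·65.7267/(12)·0.9985^4·0.0540^2 = +0.015892
  k=1: (−1)^3·65.7267/(12)·0.9985^2·0.0540^4 = -0.000047
d^3_{2,0}(0.1081) = +0.015892 -0.000047 = +0.015846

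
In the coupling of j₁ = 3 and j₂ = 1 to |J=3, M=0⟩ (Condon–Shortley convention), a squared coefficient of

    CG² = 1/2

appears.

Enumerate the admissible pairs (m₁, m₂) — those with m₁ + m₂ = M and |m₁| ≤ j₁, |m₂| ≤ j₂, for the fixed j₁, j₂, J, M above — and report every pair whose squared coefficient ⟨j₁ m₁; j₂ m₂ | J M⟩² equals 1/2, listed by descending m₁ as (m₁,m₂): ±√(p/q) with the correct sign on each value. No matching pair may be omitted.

(1,-1): +√(1/2); (-1,1): −√(1/2)

Admissible pairs with m₁+m₂ = M = 0: (-1,1), (0,0), (1,-1)
  (m₁,m₂)=(1,-1): CG² = 1/2, CG = +√(1/2)   ← matches the target
  (m₁,m₂)=(0,0): CG² = 0/1, CG = 0
  (m₁,m₂)=(-1,1): CG² = 1/2, CG = −√(1/2)   ← matches the target
Pairs with CG² = 1/2: (1,-1): +√(1/2); (-1,1): −√(1/2)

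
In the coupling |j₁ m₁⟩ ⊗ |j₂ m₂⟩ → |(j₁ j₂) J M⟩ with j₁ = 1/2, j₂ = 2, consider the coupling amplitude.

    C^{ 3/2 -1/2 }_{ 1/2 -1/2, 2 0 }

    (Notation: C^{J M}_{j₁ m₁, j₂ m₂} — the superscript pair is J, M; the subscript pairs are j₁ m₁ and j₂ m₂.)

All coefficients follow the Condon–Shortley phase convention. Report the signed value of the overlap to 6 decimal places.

√[4·1!0!3!/5! · 0!1!2!2!1!2!] = √(8/5)
  +(−1)^1/∏(1,0,0,1,0,2)! = -1/2  (running -1/2)
⟨..|..⟩ = √(8/5)·(-1/2) = -0.632456

−√(2/5) ≈ -0.632456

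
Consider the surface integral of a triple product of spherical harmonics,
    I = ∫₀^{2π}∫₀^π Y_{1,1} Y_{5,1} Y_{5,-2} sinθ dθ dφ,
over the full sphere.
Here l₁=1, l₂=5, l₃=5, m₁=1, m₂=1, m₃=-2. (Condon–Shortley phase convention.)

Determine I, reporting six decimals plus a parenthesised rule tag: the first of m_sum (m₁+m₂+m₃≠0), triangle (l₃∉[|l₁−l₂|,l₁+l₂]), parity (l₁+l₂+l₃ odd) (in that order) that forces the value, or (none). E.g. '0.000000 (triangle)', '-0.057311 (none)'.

0.000000 (parity)

l₁+l₂+l₃=11 is odd: 3j(l;000)=0 ⇒ I=0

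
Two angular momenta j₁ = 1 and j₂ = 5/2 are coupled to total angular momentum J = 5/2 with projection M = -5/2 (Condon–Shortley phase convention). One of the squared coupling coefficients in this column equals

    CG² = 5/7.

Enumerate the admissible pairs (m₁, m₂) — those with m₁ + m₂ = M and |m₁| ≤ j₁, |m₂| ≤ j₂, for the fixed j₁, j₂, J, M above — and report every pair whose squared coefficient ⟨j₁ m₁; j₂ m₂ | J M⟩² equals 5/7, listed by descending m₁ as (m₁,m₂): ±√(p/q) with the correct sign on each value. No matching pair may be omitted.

Admissible pairs with m₁+m₂ = M = -5/2: (-1,-3/2), (0,-5/2)
  (m₁,m₂)=(0,-5/2): CG² = 5/7, CG = +√(5/7)   ← matches the target
  (m₁,m₂)=(-1,-3/2): CG² = 2/7, CG = −√(2/7)
Pairs with CG² = 5/7: (0,-5/2): +√(5/7)

(0,-5/2): +√(5/7)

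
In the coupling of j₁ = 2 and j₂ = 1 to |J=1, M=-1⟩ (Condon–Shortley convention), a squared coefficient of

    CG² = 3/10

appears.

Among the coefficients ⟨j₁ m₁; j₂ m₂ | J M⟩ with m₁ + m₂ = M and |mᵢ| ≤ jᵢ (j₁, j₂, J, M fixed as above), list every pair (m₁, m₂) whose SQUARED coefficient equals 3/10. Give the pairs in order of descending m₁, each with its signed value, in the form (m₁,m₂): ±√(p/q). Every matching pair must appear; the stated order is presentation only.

Admissible pairs with m₁+m₂ = M = -1: (-2,1), (-1,0), (0,-1)
  (m₁,m₂)=(0,-1): CG² = 1/10, CG = +√(1/10)
  (m₁,m₂)=(-1,0): CG² = 3/10, CG = −√(3/10)   ← matches the target
  (m₁,m₂)=(-2,1): CG² = 3/5, CG = +√(3/5)
Pairs with CG² = 3/10: (-1,0): −√(3/10)

(-1,0): −√(3/10)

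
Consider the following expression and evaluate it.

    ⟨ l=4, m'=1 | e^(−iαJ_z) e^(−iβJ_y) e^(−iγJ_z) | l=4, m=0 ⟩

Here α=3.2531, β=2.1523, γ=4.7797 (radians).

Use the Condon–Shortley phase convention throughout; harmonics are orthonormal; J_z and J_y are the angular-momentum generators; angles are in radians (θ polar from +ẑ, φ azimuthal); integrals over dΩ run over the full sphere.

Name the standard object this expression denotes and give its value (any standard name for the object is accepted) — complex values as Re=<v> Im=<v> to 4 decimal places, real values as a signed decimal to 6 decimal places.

This is a Wigner D-matrix element — the rotation-matrix element ⟨l m'| R(α,β,γ) |l m⟩ in the angular-momentum basis.
First d^4_{1,0}(β=2.1523), then the phase factors e^{-i(1)α} and e^{-i(0)γ}:
With c≡cos(β/2)=0.474720 and s≡sin(β/2)=0.880137, N=[120·6·24·24]^{1/2}=643.987578
The bounds max(0,m−m')=0 and min(l+m,l−m')=3 give 4 terms
  k=0: (−1)^1·643.9876/(144)·0.4747^7·0.8801^1 = -0.021386
  k=1: (−1)^2·643.9876/(24)·0.4747^5·0.8801^3 = +0.441069
  k=2: (−1)^3·643.9876/(24)·0.4747^3·0.8801^5 = -1.516109
  k=3: (−1)^4·643.9876/(144)·0.4747^1·0.8801^7 = +0.868568
d^4_{1,0}(2.1523) = -0.021386 +0.441069 -1.516109 +0.868568 = -0.227859
D = (-0.993789+0.111276i)·(-0.227859)·(+1.000000+0.000000i) = +0.226444-0.025355i

Wigner D-matrix element, Re=0.2264 Im=-0.0254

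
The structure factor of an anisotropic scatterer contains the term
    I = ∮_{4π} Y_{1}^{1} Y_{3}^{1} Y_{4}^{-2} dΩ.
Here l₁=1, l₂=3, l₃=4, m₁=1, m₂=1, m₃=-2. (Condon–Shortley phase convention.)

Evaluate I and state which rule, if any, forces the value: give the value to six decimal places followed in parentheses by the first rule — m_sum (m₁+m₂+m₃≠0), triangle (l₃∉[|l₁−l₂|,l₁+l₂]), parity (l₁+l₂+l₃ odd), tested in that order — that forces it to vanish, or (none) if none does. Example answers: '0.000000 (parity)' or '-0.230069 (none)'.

Checks pass: Σm=0; 8 even; l₃=4∈[2,4].
(2·1+1)(2·3+1)(2·4+1) = 189
Δ: 0! 2! 6! / 9! → 1/252
sum: t=0:+1/36 = 1/36
3j²(1 3 4; 0 0 0) = Δ·Π!·Σ² = 4/63  (sign +1)
sum: t=0:+1/96 = 1/96
3j²(1 3 4; 1 1 -2) = Δ·Π!·Σ² = 5/84  (sign +1)
combine: 4πI² = 189·4/63·5/84 = 5/7
take √, sign +1: I = 0.23841361
No selection rule forces the value: the integral is nonzero (none).

0.238414 (none)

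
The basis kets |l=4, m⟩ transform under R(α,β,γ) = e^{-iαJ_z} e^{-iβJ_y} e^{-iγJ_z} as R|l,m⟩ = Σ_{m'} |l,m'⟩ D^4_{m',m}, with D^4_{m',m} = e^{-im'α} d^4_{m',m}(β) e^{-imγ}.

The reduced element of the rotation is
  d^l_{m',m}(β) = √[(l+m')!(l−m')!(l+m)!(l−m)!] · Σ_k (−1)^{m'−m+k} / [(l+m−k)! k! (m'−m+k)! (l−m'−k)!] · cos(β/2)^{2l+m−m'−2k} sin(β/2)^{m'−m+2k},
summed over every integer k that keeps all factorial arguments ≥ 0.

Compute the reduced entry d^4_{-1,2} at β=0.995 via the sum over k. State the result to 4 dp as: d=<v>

d^4_{-1,2}(β=0.9950) via the finite sum:
Half-angle: c=0.878778, s=0.477230. N=√(6·120·720·2)=1018.233765
k: max(0,(2)−(-1))=3 … min(4+(2),4−(-1))=5
  k=3: (−1)^0·1018.2338/(72)·0.8788^5·0.4772^3 = +0.805555
  k=4: (−1)^1·1018.2338/(48)·0.8788^3·0.4772^5 = -0.356355
  k=5: (−1)^2·1018.2338/(240)·0.8788^1·0.4772^7 = +0.021019
d^4_{-1,2}(0.9950) = +0.805555 -0.356355 +0.021019 = +0.470219

d=0.4702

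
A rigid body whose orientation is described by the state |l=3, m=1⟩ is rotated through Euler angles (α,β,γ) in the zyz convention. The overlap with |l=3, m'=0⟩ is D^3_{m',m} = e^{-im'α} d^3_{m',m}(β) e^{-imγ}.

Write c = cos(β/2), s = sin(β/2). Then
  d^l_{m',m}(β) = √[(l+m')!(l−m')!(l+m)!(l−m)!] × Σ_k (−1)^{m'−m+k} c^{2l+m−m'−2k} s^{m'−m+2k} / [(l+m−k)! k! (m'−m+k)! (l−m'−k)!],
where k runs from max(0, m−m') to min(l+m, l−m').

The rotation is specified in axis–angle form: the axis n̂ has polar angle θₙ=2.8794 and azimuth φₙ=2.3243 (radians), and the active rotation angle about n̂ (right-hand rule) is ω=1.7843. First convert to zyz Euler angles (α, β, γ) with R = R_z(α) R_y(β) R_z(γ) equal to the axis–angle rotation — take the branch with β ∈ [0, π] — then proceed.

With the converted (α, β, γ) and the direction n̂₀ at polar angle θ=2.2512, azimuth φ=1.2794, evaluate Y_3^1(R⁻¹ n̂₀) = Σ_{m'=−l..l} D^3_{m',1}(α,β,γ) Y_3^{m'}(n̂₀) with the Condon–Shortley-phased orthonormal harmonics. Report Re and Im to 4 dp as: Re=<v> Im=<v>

Re=0.0974 Im=-0.0402

Axis–angle → zyz. n̂ = (sinθₙcosφₙ, sinθₙsinφₙ, cosθₙ) = (-0.177343, +0.189033, -0.965824), ω = 1.7843.
R = I cosω + sinω [n̂]ₓ + (1−cosω) n̂n̂ᵀ gives
  R = [-0.173771, +0.903268, +0.392315; -0.984521, -0.168581, -0.047940; +0.022834, -0.394574, +0.918581]
β = atan2(√(R₁₃²+R₂₃²), R₃₃) = 0.406322; α = atan2(R₂₃, R₁₃) mod 2π = 6.161591; γ = atan2(R₃₂, −R₃₁) mod 2π = 4.654583
Need the full column D^3_{m',1} for m'=−3..3 at α=6.1616, β=0.4063, γ=4.6546.
cos(β/2)=0.979434, sin(β/2)=0.201766
d^3_{-3,1}: single k=4 term ⇒ +0.006157;  D = +0.001861+0.005869i
d^3_{-2,1}: k∈[3..4] ⇒ +0.048809 -0.001036 = +0.047774;  D = +0.008806+0.046955i
d^3_{-1,1}: k∈[2..4] ⇒ +0.224776 -0.012718 +0.000067 = +0.212125;  D = +0.013522+0.211693i
d^3_{0,1}: k∈[1..3] ⇒ +0.629962 -0.080202 +0.001135 = +0.550895;  D = -0.031827+0.549975i
d^3_{1,1}: k∈[0..2] ⇒ +0.882775 -0.299701 +0.009539 = +0.592613;  D = -0.105746+0.583102i
d^3_{2,1}: k∈[0..1] ⇒ -0.575074 +0.048809 = -0.526265;  D = +0.156022-0.502605i
d^3_{3,1}: single k=0 term ⇒ +0.145092;  D = -0.059506+0.132328i
Y_3^{m'}(θ=2.2512,φ=1.2794) and Σ D·Y over m':
  (+0.0019+0.0059i)·(-0.1503+0.1257i)  (+0.0088+0.0470i)·(+0.3244+0.2138i)  (+0.0135+0.2117i)·(+0.0706-0.2355i)  (-0.0318+0.5500i)·(+0.2397+0.0000i)  (-0.1057+0.5831i)·(-0.0706-0.2355i)  (+0.1560-0.5026i)·(+0.3244-0.2138i)  (-0.0595+0.1323i)·(+0.1503+0.1257i)
Y_3^1(R⁻¹ n̂) = +0.097369-0.040179i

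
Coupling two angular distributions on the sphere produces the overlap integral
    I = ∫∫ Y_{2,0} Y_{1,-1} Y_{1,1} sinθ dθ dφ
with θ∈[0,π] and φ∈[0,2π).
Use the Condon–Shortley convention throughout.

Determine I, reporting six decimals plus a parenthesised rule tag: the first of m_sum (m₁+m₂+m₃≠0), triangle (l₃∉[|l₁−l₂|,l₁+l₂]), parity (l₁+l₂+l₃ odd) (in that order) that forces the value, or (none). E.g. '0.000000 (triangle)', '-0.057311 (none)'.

Rules hold: Σm=0, L=4 even, 1≤1≤3.
N = 5·3·3 = 45
Δ = 2!·2!·0!/5! = 1/30
Racah Σ t=1..1: t=1:−1/1 = -1/1
⇒ 3j(2 1 1; 0 0 0)² = 2/15, sgn +1
Racah Σ t=0..0: t=0:+1/4 = 1/4
⇒ 3j(2 1 1; 0 -1 1)² = 1/30, sgn +1
4πI² = N·(3j₀)²·(3jₘ)² = 1/5
I = +1·√(0.2/4π) = 0.12615663
No selection rule forces the value: the integral is nonzero (none).

0.126157 (none)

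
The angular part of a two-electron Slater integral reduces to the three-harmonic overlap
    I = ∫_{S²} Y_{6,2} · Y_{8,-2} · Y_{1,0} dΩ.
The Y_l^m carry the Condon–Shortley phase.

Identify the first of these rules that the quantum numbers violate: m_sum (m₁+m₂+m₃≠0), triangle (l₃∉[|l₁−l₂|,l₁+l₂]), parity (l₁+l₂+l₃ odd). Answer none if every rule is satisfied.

azimuthal sum: 2 − 2 + 0 = 0  ✓
l₃ must lie in [2,14]; have l₃=1  ✗
L = 6 + 8 + 1 = 15 (odd)

triangle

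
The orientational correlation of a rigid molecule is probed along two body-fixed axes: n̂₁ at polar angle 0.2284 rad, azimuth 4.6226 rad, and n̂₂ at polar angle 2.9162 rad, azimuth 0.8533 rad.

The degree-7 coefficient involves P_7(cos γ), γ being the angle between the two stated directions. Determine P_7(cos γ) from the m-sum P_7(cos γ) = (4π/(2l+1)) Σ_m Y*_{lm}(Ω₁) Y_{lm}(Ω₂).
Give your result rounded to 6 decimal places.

Addition theorem: P_7(cos γ) = (4π/15) Σ_m Y*_{lm}(Ω₁) Y_{lm}(Ω₂), m = −7…7:
  term(m=-7) = +0.000000+0.000000i   from Y*(Ω₁)=+0.000009+0.000012i, Y(Ω₂)=+0.000013+0.000004i
  term(m=-6) = +0.000000+0.000000i   from Y*(Ω₁)=-0.000211+0.000126i, Y(Ω₂)=-0.000090-0.000209i
  term(m=-5) = +0.000006-0.000000i   from Y*(Ω₁)=-0.001074-0.002229i, Y(Ω₂)=-0.001001+0.002095i
  term(m=-4) = +0.000236-0.000173i   from Y*(Ω₁)=+0.016415-0.006163i, Y(Ω₂)=+0.016074-0.004477i
  term(m=-3) = +0.002336-0.007234i   from Y*(Ω₁)=+0.023614+0.085534i, Y(Ω₂)=-0.071578-0.047069i
  term(m=-2) = -0.028741-0.088089i   from Y*(Ω₁)=-0.302509+0.054915i, Y(Ω₂)=+0.040802+0.298602i
  term(m=-1) = -0.325126-0.235914i   from Y*(Ω₁)=-0.056900-0.632006i, Y(Ω₂)=+0.416220-0.476962i
  term(m=+0) = -0.188994+0.000000i   from Y*(Ω₁)=+0.427661-0.000000i, Y(Ω₂)=-0.441925+0.000000i
  term(m=+1) = -0.325126+0.235914i   from Y*(Ω₁)=+0.056900-0.632006i, Y(Ω₂)=-0.416220-0.476962i
  term(m=+2) = -0.028741+0.088089i   from Y*(Ω₁)=-0.302509-0.054915i, Y(Ω₂)=+0.040802-0.298602i
  term(m=+3) = +0.002336+0.007234i   from Y*(Ω₁)=-0.023614+0.085534i, Y(Ω₂)=+0.071578-0.047069i
  term(m=+4) = +0.000236+0.000173i   from Y*(Ω₁)=+0.016415+0.006163i, Y(Ω₂)=+0.016074+0.004477i
  term(m=+5) = +0.000006+0.000000i   from Y*(Ω₁)=+0.001074-0.002229i, Y(Ω₂)=+0.001001+0.002095i
  term(m=+6) = +0.000000-0.000000i   from Y*(Ω₁)=-0.000211-0.000126i, Y(Ω₂)=-0.000090+0.000209i
  term(m=+7) = +0.000000-0.000000i   from Y*(Ω₁)=-0.000009+0.000012i, Y(Ω₂)=-0.000013+0.000004i
Accumulated sum -0.891572+0.000000i; after 4π/(2l+1) scaling, -0.746922+0.000000i ⇒ P_7 = -0.746922

-0.746922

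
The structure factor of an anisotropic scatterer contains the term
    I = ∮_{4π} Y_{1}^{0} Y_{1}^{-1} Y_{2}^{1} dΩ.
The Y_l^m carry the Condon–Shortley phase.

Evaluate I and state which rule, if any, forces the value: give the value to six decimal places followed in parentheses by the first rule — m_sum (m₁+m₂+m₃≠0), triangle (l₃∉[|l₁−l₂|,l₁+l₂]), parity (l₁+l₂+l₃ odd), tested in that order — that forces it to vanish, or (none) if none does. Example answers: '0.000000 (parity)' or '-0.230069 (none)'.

m-sum 0 ✓  L=4 even ✓  0≤2≤2 ✓
Π(2lᵢ+1) = 3×3×5 = 45
triangle coeff Δ(1,1,2) = 1/30
Σ_t [0,0]: t=0:+1/1 = 1/1
(3j)²=2/15 [(1 1 2; 0 0 0)], sign=+1
Σ_t [0,0]: t=0:+1/2 = 1/2
(3j)²=1/10 [(1 1 2; 0 -1 1)], sign=-1
⇒ 4πI² = 3/5
I = (-1)√(3/5/(4π)) = -0.21850969
No selection rule forces the value: the integral is nonzero (none).

-0.218510 (none)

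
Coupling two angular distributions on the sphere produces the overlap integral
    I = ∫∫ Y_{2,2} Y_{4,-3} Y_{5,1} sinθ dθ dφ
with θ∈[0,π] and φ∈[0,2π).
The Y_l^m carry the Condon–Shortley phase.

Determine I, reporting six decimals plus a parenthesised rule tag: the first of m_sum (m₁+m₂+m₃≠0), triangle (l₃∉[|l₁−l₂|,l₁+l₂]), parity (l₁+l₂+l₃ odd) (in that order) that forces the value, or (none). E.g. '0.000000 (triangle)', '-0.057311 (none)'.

l₁+l₂+l₃=11 is odd: 3j(l;000)=0 ⇒ I=0

0.000000 (parity)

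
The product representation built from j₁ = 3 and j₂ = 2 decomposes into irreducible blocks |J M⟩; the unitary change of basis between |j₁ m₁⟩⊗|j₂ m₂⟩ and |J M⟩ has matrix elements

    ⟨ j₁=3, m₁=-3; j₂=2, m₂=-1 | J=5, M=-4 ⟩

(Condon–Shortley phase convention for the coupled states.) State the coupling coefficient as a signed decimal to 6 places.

+√(2/5) ≈ +0.632456

triangle: 0!·6!·4!/11! = 17280/39916800
(j±m)!: 0!·6!·1!·3!·1!·9! = 1567641600
prefactor² = (2J+1)·Δ·N² = 7464960
  k=0: +1/(0!·0!·6!·1!·0!·3!) = 1/4320
Σ = 1/4320  ⇒  CG² = 7464960·(1/4320)² = 2/5
CG = +√(2/5) = +0.632456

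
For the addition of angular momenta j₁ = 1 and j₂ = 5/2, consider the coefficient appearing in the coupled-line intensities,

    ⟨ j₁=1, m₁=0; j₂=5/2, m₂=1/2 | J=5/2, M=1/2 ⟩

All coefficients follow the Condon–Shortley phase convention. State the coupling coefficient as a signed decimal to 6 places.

j₁+j₂−J=1  J+j₁−j₂=1  J−j₁+j₂=4  j₁+j₂+J+1=7
(j₁±m₁, j₂±m₂, J±M) = (1,1,3,2,3,2)
P² = 144/35
sum k=0..1:
  [0] +1/6 = 1/6
  [1] −1/4 = -1/4
S = -1/12
C² = P²·S² = 1/35 ; C = -0.169031

−√(1/35) ≈ -0.169031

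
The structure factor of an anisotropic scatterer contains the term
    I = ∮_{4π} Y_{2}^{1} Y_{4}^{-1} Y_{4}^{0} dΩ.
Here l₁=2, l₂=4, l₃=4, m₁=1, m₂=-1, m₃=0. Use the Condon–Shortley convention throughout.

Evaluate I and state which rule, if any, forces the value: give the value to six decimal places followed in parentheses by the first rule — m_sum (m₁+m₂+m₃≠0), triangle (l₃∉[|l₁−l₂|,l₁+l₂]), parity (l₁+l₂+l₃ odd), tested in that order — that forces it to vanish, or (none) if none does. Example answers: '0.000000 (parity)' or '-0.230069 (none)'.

Rules hold: Σm=0, L=10 even, 2≤4≤6.
N = 5·9·9 = 405
Δ = 2!·2!·6!/11! = 1/13860
Racah Σ t=0..2: t=0:+1/192 t=1:−1/36 t=2:+1/192 = -5/288
⇒ 3j(2 4 4; 0 0 0)² = 20/693, sgn -1
Racah Σ t=0..1: t=0:+1/72 t=1:−1/96 = 1/288
⇒ 3j(2 4 4; 1 -1 0)² = 1/462, sgn +1
4πI² = N·(3j₀)²·(3jₘ)² = 150/5929
I = -1·√(0.0252994/4π) = -0.04486937
No selection rule forces the value: the integral is nonzero (none).

-0.044869 (none)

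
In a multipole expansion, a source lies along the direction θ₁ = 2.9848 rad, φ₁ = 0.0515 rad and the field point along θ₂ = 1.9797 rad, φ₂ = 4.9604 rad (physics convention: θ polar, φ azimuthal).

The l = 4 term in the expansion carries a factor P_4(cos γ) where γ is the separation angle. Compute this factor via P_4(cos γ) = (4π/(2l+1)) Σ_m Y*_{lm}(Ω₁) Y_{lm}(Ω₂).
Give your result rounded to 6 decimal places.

Summing Y*_{l m}(θ₁,φ₁)·Y_{l m}(θ₂,φ₂) over m ∈ [−4, 4]; prefactor 4π/(2·4+1) = 1.396263:
  m=-4: (0.00026 + 0.00005j) × (0.17157 - 0.26259j) = 0.00006 - 0.00006j  (running Σ = 0.00006 - 0.00006j)
  m=-3: (-0.00465 - 0.00072j) × (0.26037 + 0.28286j) = -0.00101 - 0.00150j  (running Σ = -0.00095 - 0.00156j)
  m=-2: (0.04730 + 0.00489j) × (-0.02641 + 0.01429j) = -0.00132 + 0.00055j  (running Σ = -0.00227 - 0.00102j)
  m=-1: (-0.27904 - 0.01438j) × (0.08022 + 0.31679j) = -0.01783 - 0.08955j  (running Σ = -0.02009 - 0.09057j)
  m=0: (0.74531 + 0.00000j) × (-0.09182 + 0.00000j) = -0.06843 + 0.00000j  (running Σ = -0.08853 - 0.09057j)
  m=1: (0.27904 - 0.01438j) × (-0.08022 + 0.31679j) = -0.01783 + 0.08955j  (running Σ = -0.10635 - 0.00102j)
  m=2: (0.04730 - 0.00489j) × (-0.02641 - 0.01429j) = -0.00132 - 0.00055j  (running Σ = -0.10767 - 0.00156j)
  m=3: (0.00465 - 0.00072j) × (-0.26037 + 0.28286j) = -0.00101 + 0.00150j  (running Σ = -0.10868 - 0.00006j)
  m=4: (0.00026 - 0.00005j) × (0.17157 + 0.26259j) = 0.00006 + 0.00006j  (running Σ = -0.10862 - 0.00000j)
Σ over m = -0.10862 - 0.00000j; ×(4π/9) → -0.15166 - 0.00000j. Real part: -0.151662

-0.151662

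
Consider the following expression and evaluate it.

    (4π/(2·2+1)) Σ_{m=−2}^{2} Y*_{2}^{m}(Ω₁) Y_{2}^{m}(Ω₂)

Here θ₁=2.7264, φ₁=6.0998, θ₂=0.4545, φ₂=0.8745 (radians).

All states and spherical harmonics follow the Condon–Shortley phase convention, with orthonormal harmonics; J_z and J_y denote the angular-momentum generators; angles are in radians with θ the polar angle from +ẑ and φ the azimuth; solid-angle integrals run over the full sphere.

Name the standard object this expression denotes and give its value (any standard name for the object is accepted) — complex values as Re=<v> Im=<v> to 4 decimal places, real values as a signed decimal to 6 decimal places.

This sum is the spherical-harmonic addition theorem: it equals the Legendre polynomial P_l(cos γ) of the angle γ between the two directions.
Addition theorem: P_2(cos γ) = (4π/5) Σ_m Y*_{lm}(Ω₁) Y_{lm}(Ω₂), m = −2…2:
  [-2]  conj(Y_{2,-2})(Ω₁) = (0.058668, -0.022538) ; Y_{2,-2}(Ω₂) = (-0.013197, -0.073269) ; Δ = (-0.002426, -0.004001)
  [-1]  conj(Y_{2,-1})(Ω₁) = (-0.280363, 0.051999) ; Y_{2,-1}(Ω₂) = (0.195446, -0.233794) ; Δ = (-0.042639, 0.075710)
  [+0]  conj(Y_{2,0})(Ω₁) = (0.476836, -0.000000) ; Y_{2,0}(Ω₂) = (0.448424, 0.000000) ; Δ = (0.213825, 0.000000)
  [+1]  conj(Y_{2,1})(Ω₁) = (0.280363, 0.051999) ; Y_{2,1}(Ω₂) = (-0.195446, -0.233794) ; Δ = (-0.042639, -0.075710)
  [+2]  conj(Y_{2,2})(Ω₁) = (0.058668, 0.022538) ; Y_{2,2}(Ω₂) = (-0.013197, 0.073269) ; Δ = (-0.002426, 0.004001)
Total Σ_m = (0.123696, -0.000000). Multiply by 2.513274: (0.310882, -0.000000). P_2(cos γ) = 0.310882

Legendre polynomial (addition theorem), +0.310882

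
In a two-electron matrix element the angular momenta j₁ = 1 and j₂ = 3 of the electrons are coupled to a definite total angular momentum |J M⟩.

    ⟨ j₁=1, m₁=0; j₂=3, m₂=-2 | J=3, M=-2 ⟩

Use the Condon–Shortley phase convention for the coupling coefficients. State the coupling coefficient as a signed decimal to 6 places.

+√(1/3) = +0.577350

√[7·1!1!5!/8! · 1!1!1!5!1!5!] = √(300)
  +(−1)^0/∏(0,1,1,1,0,4)! = 1/24  (running 1/24)
  +(−1)^1/∏(1,0,0,0,1,5)! = -1/120  (running 1/30)
⟨..|..⟩ = √(300)·(1/30) = +0.577350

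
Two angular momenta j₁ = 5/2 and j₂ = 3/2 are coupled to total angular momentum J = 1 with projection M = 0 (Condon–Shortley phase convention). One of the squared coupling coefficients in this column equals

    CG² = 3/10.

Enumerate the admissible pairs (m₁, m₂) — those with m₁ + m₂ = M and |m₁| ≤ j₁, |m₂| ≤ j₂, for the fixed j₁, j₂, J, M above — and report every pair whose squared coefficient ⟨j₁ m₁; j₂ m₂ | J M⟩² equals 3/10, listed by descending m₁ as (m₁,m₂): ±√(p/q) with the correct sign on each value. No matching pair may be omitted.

(1/2,-1/2): −√(3/10); (-1/2,1/2): +√(3/10)

Admissible pairs with m₁+m₂ = M = 0: (-3/2,3/2), (-1/2,1/2), (1/2,-1/2), (3/2,-3/2)
  (m₁,m₂)=(3/2,-3/2): CG² = 1/5, CG = +√(1/5)
  (m₁,m₂)=(1/2,-1/2): CG² = 3/10, CG = −√(3/10)   ← matches the target
  (m₁,m₂)=(-1/2,1/2): CG² = 3/10, CG = +√(3/10)   ← matches the target
  (m₁,m₂)=(-3/2,3/2): CG² = 1/5, CG = −√(1/5)
Pairs with CG² = 3/10: (1/2,-1/2): −√(3/10); (-1/2,1/2): +√(3/10)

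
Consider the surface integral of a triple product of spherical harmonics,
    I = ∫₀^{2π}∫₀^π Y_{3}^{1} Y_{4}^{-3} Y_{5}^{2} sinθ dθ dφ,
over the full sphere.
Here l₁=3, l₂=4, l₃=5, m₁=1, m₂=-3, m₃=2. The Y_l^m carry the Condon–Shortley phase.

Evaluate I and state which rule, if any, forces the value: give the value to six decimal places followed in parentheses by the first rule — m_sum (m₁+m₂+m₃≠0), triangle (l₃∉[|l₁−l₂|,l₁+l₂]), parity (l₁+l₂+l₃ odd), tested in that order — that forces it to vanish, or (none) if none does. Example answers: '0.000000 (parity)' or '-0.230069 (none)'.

-0.171363 (none)

m-sum 0 ✓  L=12 even ✓  1≤5≤7 ✓
Π(2lᵢ+1) = 7×9×11 = 693
triangle coeff Δ(3,4,5) = 1/180180
Σ_t [0,2]: t=0:+1/576 t=1:−1/144 t=2:+1/576 = -1/288
(3j)²=20/1001 [(3 4 5; 0 0 0)], sign=+1
Σ_t [0,1]: t=0:+1/960 t=1:−1/4320 = 7/8640
(3j)²=343/12870 [(3 4 5; 1 -3 2)], sign=-1
⇒ 4πI² = 686/1859
I = (-1)√(686/1859/(4π)) = -0.17136315
No selection rule forces the value: the integral is nonzero (none).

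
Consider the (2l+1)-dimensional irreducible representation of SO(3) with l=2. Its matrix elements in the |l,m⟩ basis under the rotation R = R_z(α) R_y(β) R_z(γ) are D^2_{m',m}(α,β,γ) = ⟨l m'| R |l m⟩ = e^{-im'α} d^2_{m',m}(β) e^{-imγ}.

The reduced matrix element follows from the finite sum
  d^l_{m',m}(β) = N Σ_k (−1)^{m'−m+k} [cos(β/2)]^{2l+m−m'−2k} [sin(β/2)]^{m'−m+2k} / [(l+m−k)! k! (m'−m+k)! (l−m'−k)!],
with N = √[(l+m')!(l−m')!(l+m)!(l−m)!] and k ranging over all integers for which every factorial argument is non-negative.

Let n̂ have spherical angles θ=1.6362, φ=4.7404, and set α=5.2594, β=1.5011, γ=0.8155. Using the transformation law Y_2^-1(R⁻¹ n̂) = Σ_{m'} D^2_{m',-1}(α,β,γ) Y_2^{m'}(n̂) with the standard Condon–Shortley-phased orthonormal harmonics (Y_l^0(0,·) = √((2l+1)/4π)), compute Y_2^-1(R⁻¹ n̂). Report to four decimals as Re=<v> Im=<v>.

Re=-0.1822 Im=0.2861

Need the full column D^2_{m',-1} for m'=−2..2 at α=5.2594, β=1.5011, γ=0.8155.
cos(β/2)=0.731314, sin(β/2)=0.682041
d^2_{-2,-1}: single k=1 term ⇒ +0.533522;  D = +0.177281-0.503206i
d^2_{-1,-1}: k∈[0..1] ⇒ +0.286032 -0.746363 = -0.460330;  D = -0.450381+0.095188i
d^2_{0,-1}: k∈[0..1] ⇒ -0.653428 +0.568344 = -0.085084;  D = -0.058325-0.061947i
d^2_{1,-1}: k∈[0..1] ⇒ +0.746363 -0.216392 = +0.529970;  D = -0.140588+0.510983i
d^2_{2,-1}: single k=0 term ⇒ -0.464051;  D = +0.446167-0.127584i
Y_2^{m'}(θ=1.6362,φ=4.7404) and Σ D·Y over m':
  (+0.1773-0.5032i)·(-0.3840+0.0215i)  (-0.4504+0.0952i)·(-0.0014-0.0504i)  (-0.0583-0.0619i)·(-0.3113+0.0000i)  (-0.1406+0.5110i)·(+0.0014-0.0504i)  (+0.4462-0.1276i)·(-0.3840-0.0215i)
Y_2^-1(R⁻¹ n̂) = -0.182202+0.286083i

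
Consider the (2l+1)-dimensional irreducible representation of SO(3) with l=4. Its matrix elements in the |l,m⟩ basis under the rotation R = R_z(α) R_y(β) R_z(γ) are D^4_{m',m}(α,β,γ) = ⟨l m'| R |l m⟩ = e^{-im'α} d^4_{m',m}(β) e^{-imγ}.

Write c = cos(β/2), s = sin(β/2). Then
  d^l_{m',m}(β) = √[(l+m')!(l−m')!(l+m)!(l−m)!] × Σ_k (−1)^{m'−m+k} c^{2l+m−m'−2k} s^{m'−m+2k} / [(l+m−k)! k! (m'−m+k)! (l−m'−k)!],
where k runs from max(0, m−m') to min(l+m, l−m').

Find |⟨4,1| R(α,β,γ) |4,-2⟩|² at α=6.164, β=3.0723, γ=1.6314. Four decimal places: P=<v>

P=0.0212

D^4_{1,-2}(6.1640,3.0723,1.6314) = e^{-i·1·6.1640}·d^4_{1,-2}(3.0723)·e^{-i·-2·1.6314}. Compute d first:
c=cos(3.072300/2)=0.034639, s=sin(3.072300/2)=0.999400; N=√[120·6·2·720]=1018.233765
k: max(0,(-2)−(1))=0 … min(4+(-2),4−(1))=2
  k=0: (−1)^3·1018.2338/(72)·0.0346^5·0.9994^3 = -0.000001
  k=1: (−1)^4·1018.2338/(48)·0.0346^3·0.9994^5 = +0.000879
  k=2: (−1)^5·1018.2338/(240)·0.0346^1·0.9994^7 = -0.146346
d^4_{1,-2}(3.0723) = -0.000001 +0.000879 -0.146346 = -0.145468
|D^4_{1,-2}|² = |d^4_{1,-2}(β)|² = (-0.145468)² = 0.021161 (the z-rotation phases have unit modulus)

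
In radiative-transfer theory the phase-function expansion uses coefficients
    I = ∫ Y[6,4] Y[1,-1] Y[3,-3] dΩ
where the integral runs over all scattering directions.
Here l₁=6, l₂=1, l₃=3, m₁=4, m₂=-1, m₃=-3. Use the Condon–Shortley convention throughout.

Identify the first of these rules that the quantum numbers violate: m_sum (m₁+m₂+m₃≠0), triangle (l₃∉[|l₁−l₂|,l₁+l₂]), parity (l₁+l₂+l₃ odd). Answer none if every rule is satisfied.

Σmᵢ = 0  ✓
l₃∈[|l₁−l₂|,l₁+l₂]=[5,7] required, l₃=3 fails  ✗
Σlᵢ = 10 ⇒ even

triangle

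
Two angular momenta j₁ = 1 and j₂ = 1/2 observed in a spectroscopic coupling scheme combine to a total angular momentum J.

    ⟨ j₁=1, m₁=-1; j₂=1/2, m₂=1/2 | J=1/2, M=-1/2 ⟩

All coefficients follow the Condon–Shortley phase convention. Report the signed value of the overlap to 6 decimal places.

√[2·1!1!0!/3! · 0!2!1!0!0!1!] = √(2/3)
  +(−1)^1/∏(1,0,1,0,0,0)! = -1  (running -1)
⟨..|..⟩ = √(2/3)·(-1) = -0.816497

−√(2/3) = -0.816497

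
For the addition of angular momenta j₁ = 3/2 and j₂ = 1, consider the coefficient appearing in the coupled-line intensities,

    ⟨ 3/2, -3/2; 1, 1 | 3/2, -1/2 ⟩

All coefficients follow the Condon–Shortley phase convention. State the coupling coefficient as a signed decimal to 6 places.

√[4·1!2!1!/5! · 0!3!2!0!1!2!] = √(8/5)
  +(−1)^1/∏(1,0,2,1,0,0)! = -1/2  (running -1/2)
⟨..|..⟩ = √(8/5)·(-1/2) = -0.632456

-0.632456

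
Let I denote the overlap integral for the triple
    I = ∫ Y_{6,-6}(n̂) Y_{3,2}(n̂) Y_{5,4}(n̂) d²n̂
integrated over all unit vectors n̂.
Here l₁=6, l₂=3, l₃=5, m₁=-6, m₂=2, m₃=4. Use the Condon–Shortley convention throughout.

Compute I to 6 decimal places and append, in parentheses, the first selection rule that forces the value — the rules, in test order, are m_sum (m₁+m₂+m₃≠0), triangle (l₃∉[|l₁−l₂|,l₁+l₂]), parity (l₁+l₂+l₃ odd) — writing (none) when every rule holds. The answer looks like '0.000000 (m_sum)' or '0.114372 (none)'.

m-sum 0 ✓  L=14 even ✓  3≤5≤9 ✓
Π(2lᵢ+1) = 13×7×11 = 1001
triangle coeff Δ(6,3,5) = 1/675675
Σ_t [1,3]: t=1:−1/8640 t=2:+1/2304 t=3:−1/8640 = 7/34560
(3j)²=7/429 [(6 3 5; 0 0 0)], sign=-1
Σ_t [4,4]: t=4:+1/967680 = 1/967680
(3j)²=3/91 [(6 3 5; -6 2 4)], sign=-1
⇒ 4πI² = 7/13
I = (+1)√(7/13/(4π)) = 0.20700098
No selection rule forces the value: the integral is nonzero (none).

0.207001 (none)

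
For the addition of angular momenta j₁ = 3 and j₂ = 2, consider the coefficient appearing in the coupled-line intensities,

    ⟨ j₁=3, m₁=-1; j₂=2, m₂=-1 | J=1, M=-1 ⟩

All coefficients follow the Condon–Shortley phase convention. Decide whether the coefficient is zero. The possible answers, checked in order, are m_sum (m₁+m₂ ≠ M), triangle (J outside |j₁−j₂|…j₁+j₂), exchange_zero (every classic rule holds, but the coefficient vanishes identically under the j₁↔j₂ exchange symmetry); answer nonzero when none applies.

m-sum: m₁+m₂ = -1+(-1) = -2, M = -1  ✗ ⇒ coefficient is 0

m_sum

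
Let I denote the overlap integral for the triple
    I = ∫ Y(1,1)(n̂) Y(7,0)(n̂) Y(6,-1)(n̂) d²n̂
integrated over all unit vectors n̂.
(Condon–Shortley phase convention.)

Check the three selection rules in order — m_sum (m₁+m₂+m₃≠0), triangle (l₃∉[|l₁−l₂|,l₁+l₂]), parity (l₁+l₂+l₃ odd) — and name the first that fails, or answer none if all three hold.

none

m₁+m₂+m₃ = 1 + 0 − 1 = 0  ✓
triangle: |1−7|=6 ≤ l₃=6 ≤ 1+7=8  ✓
parity: l₁+l₂+l₃ = 14 is even  ✓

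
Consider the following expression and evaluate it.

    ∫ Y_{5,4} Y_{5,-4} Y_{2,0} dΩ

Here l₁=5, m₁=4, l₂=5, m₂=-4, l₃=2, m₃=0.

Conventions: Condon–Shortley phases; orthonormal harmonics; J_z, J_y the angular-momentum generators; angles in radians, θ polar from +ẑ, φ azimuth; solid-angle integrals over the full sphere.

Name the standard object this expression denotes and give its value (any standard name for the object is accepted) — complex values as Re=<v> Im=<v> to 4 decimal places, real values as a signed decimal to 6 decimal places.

This is a Gaunt coefficient — the integral of a triple product of spherical harmonics over the sphere.
Checks pass: Σm=0; 12 even; l₃=2∈[0,10].
(2·5+1)(2·5+1)(2·2+1) = 605
Δ: 8! 2! 2! / 13! → 1/38610
sum: t=3:−1/2880 t=4:+1/576 t=5:−1/2880 = 1/960
3j²(5 5 2; 0 0 0) = Δ·Π!·Σ² = 10/429  (sign +1)
sum: t=0:+1/40320 t=1:−1/20160 = -1/40320
3j²(5 5 2; 4 -4 0) = Δ·Π!·Σ² = 6/715  (sign -1)
combine: 4πI² = 605·10/429·6/715 = 20/169
take √, sign -1: I = -0.09704356

Gaunt coefficient, -0.097044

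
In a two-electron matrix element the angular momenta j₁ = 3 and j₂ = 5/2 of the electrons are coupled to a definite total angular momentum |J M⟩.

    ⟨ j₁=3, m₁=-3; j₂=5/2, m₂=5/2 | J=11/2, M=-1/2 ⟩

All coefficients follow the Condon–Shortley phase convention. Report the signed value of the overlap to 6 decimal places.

+0.046524  (= +√(1/462))

triangle: 0!·6!·5!/12! = 86400/479001600
(j±m)!: 0!·6!·5!·0!·5!·6! = 7464960000
prefactor² = (2J+1)·Δ·N² = 1244160000/77
  k=0: +1/(0!·0!·6!·5!·0!·0!) = 1/86400
Σ = 1/86400  ⇒  CG² = 1244160000/77·(1/86400)² = 1/462
CG = +√(1/462) = +0.046524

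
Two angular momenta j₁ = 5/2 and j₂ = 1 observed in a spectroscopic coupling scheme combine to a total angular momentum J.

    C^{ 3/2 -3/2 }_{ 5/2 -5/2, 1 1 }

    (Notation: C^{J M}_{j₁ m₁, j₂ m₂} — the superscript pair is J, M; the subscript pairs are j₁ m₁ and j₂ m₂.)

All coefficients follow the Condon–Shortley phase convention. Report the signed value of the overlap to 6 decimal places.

+0.816497  (= +√(2/3))

j₁+j₂−J=2  J+j₁−j₂=3  J−j₁+j₂=0  j₁+j₂+J+1=6
(j₁±m₁, j₂±m₂, J±M) = (0,5,2,0,0,3)
P² = 96
sum k=2..2:
  [2] +1/12 = 1/12
S = 1/12
C² = P²·S² = 2/3 ; C = +0.816497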